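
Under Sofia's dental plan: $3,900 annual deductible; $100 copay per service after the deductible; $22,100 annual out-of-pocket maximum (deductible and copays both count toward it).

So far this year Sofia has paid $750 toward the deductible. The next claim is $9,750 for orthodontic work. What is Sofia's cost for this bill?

$3,250

Remaining deductible: $3,900 − $750 = $3,150.
The remaining $6,600 (= $9,750 − $3,150) moves to the copay.
Copay on this service: $100.
So the patient owes $3,150 + $100 = $3,250 before any cap.
Total out-of-pocket so far would be $750 + $3,250 = $4,000, below the $22,100 cap — no reduction.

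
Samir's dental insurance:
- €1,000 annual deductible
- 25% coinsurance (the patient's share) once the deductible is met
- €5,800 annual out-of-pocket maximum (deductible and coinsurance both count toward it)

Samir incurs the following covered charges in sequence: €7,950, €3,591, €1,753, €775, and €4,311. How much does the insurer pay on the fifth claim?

Claim 1 — €7,950: €1,000 finishes the deductible; €6,950 goes to coinsurance; 25% of €6,950 = €1,737.50. Patient pays €2,737.50; OOP now €2,737.50. Plan pays €7,950 − €2,737.50 = €5,212.50.
Claim 2 — €3,591: 25% coinsurance on €3,591 = €897.75. Cost to patient: €897.75. OOP to date €3,635.25. Plan pays €3,591 − €897.75 = €2,693.25.
Claim 3 — €1,753: deductible met; 25% of €1,753 = €438.25. Cost to patient: €438.25. OOP to date €4,073.50. Insurer: €1,753 − €438.25 = €1,314.75.
Claim 4 — €775: deductible already satisfied, so patient's share is 25% × €775 = €193.75. Patient pays €193.75; OOP now €4,267.25. Insurer: €775 − €193.75 = €581.25.
Claim 5 — €4,311: 25% coinsurance on €4,311 = €1,077.75. Patient owes €1,077.75 (running OOP €5,345). Plan pays €4,311 − €1,077.75 = €3,233.25.

€3,233.25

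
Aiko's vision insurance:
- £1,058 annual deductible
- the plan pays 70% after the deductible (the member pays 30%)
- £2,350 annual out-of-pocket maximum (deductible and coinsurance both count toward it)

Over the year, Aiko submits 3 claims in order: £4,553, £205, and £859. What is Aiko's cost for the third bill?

£182

Claim 1 (£4,553): £1,058 finishes the deductible; £3,495 goes to coinsurance; member's 30% is £1,048.50. Cost to member: £2,106.50. OOP to date £2,106.50.
Claim 2 (£205): deductible already satisfied, so member's share is 30% × £205 = £61.50. Cost to member: £61.50. OOP to date £2,168.
Claim 3 (£859): deductible met; 30% of £859 = £257.70. That would push OOP to £2,425.70, over the £2,350 cap, so member pays £2,350 − £2,168 = £182.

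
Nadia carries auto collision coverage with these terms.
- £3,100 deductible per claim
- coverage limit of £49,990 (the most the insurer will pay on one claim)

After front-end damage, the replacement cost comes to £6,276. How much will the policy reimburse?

£3,176

After the deductible, £6,276 − £3,100 = £3,176 remains.
That's under the £49,990 cap, so the insurer reimburses the full £3,176.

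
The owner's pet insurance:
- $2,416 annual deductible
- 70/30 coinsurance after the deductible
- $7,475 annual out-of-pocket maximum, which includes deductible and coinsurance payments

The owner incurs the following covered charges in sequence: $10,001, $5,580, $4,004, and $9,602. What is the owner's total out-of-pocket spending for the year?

#1 ($10,001): $2,416 finishes the deductible; $7,585 goes to coinsurance; coinsurance $7,585 × 30% = $2,275.50. Cost to owner: $4,691.50. OOP to date $4,691.50.
#2 ($5,580): deductible met; 30% of $5,580 = $1,674. Owner owes $1,674 (running OOP $6,365.50).
#3 ($4,004): deductible already satisfied, so owner's share is 30% × $4,004 = $1,201.20. Adding that to $6,365.50 gives $7,566.70, past the $7,475 cap; owner pays only $7,475 − $6,365.50 = $1,109.50.
#4 ($9,602): 30% coinsurance on $9,602 = $2,880.60. That would push OOP to $10,355.60, over the $7,475 cap, so owner pays $7,475 − $7,475 = $0.
Summing the owner's payments: $4,691.50 + $1,674 + $1,109.50 + $0 = $7,475.

$7,475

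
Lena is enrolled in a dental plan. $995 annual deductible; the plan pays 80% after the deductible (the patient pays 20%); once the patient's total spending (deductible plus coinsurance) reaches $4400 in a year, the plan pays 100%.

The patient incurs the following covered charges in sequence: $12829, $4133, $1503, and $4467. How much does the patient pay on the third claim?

$211.60

Bill 1, $12829: deductible takes $995, $11834 remains; coinsurance $11834 × 20% = $2366.80. Cost to patient: $3361.80. OOP to date $3361.80.
Bill 2, $4133: deductible met; 20% of $4133 = $826.60. Cost to patient: $826.60. OOP to date $4188.40.
Bill 3, $1503: deductible already satisfied, so patient's share is 20% × $1503 = $300.60. OOP would hit $4489 > $4400, so the cap limits the patient to $4400 − $4188.40 = $211.60.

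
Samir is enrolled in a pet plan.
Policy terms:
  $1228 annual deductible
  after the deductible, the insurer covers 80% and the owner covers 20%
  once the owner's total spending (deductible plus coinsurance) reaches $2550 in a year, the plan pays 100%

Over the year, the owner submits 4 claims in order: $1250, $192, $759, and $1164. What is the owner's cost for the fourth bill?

$232.80

Claim 1 — $1250: deductible takes $1228, $22 remains; coinsurance $22 × 20% = $4.40. Owner owes $1232.40 (running OOP $1232.40).
Claim 2 — $192: deductible already satisfied, so owner's share is 20% × $192 = $38.40. Cost to owner: $38.40. OOP to date $1270.80.
Claim 3 — $759: 20% coinsurance on $759 = $151.80. Owner owes $151.80 (running OOP $1422.60).
Claim 4 — $1164: 20% coinsurance on $1164 = $232.80. Cost to owner: $232.80. OOP to date $1655.40.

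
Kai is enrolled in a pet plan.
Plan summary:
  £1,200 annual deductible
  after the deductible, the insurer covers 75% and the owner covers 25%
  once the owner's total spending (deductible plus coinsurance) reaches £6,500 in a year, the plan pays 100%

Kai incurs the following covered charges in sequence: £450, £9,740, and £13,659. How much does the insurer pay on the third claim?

Claim 1 (£450): all of it applies to the deductible. Cost to owner: £450. OOP to date £450. Plan pays £450 − £450 = £0.
Claim 2 (£9,740): £750 finishes the deductible; £8,990 goes to coinsurance; coinsurance £8,990 × 25% = £2,247.50. Owner owes £2,997.50 (running OOP £3,447.50). Insurer: £9,740 − £2,997.50 = £6,742.50.
Claim 3 (£13,659): deductible met; 25% of £13,659 = £3,414.75. That would push OOP to £6,862.25, over the £6,500 cap, so owner pays £6,500 − £3,447.50 = £3,052.50. Insurer: £13,659 − £3,052.50 = £10,606.50.

£10,606.50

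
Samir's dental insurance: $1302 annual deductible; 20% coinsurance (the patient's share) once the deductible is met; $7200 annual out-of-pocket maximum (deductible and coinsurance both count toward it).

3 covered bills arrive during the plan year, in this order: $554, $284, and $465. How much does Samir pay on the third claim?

Claim 1 — $554: fully absorbed by the deductible. Cost to patient: $554. OOP to date $554.
Claim 2 — $284: entire amount goes to the deductible. Cost to patient: $284. OOP to date $838.
Claim 3 — $465: deductible takes $464, $1 remains; coinsurance $1 × 20% = $0.20. Patient owes $464.20 (running OOP $1302.20).

$464.20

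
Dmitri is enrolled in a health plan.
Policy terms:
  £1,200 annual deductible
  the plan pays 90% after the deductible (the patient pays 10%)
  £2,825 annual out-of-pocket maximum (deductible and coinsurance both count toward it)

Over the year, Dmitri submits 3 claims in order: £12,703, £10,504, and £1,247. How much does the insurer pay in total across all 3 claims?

£21,629

Claim 1 — £12,703: deductible takes £1,200, £11,503 remains; coinsurance £11,503 × 10% = £1,150.30. Cost to patient: £2,350.30. OOP to date £2,350.30. Plan pays £12,703 − £2,350.30 = £10,352.70.
Claim 2 — £10,504: 10% coinsurance on £10,504 = £1,050.40. That would push OOP to £3,400.70, over the £2,825 cap, so patient pays £2,825 − £2,350.30 = £474.70. Insurer: £10,504 − £474.70 = £10,029.30.
Claim 3 — £1,247: deductible already satisfied, so patient's share is 10% × £1,247 = £124.70. That would push OOP to £2,949.70, over the £2,825 cap, so patient pays £2,825 − £2,825 = £0. Plan pays £1,247 − £0 = £1,247.
Insurer total = bills − patient's total = £24,454 − £2,825 = £21,629.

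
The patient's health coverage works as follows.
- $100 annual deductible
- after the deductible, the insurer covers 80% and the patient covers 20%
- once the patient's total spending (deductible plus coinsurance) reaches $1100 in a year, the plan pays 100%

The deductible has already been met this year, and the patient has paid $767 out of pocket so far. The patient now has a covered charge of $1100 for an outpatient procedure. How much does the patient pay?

The deductible is already satisfied, so the full bill goes to coinsurance.
Coinsurance: $1100 × 20% = $220.
Cumulative spending $767 + $220 = $987 stays under the $1100 maximum.

$220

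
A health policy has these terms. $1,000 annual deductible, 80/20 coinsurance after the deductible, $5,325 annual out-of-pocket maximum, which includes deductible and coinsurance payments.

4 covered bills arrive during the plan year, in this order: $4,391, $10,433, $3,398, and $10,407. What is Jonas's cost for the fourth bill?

Claim 1 — $4,391: $1,000 finishes the deductible; $3,391 goes to coinsurance; patient's 20% is $678.20. Cost to patient: $1,678.20. OOP to date $1,678.20.
Claim 2 — $10,433: 20% coinsurance on $10,433 = $2,086.60. Cost to patient: $2,086.60. OOP to date $3,764.80.
Claim 3 — $3,398: deductible met; 20% of $3,398 = $679.60. Cost to patient: $679.60. OOP to date $4,444.40.
Claim 4 — $10,407: deductible met; 20% of $10,407 = $2,081.40. OOP would hit $6,525.80 > $5,325, so the cap limits the patient to $5,325 − $4,444.40 = $880.60.

$880.60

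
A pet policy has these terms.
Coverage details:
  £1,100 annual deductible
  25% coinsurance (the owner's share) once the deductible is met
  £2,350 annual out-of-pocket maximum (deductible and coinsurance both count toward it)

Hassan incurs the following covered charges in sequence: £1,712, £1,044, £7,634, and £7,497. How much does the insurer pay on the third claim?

Bill 1, £1,712: deductible takes £1,100, £612 remains; coinsurance £612 × 25% = £153. Owner pays £1,253; OOP now £1,253. Plan pays £1,712 − £1,253 = £459.
Bill 2, £1,044: 25% coinsurance on £1,044 = £261. Owner owes £261 (running OOP £1,514). Plan pays £1,044 − £261 = £783.
Bill 3, £7,634: deductible met; 25% of £7,634 = £1,908.50. That would push OOP to £3,422.50, over the £2,350 cap, so owner pays £2,350 − £1,514 = £836. Insurer: £7,634 − £836 = £6,798.

£6,798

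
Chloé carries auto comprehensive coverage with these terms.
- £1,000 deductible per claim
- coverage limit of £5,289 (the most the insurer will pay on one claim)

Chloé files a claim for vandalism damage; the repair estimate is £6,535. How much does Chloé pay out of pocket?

£1,246

After the deductible, £6,535 − £1,000 = £5,535 remains.
£5,535 exceeds the £5,289 limit, so the insurer pays the limit: £5,289.
Policyholder's share is the uncovered remainder: £6,535 − £5,289 = £1,246.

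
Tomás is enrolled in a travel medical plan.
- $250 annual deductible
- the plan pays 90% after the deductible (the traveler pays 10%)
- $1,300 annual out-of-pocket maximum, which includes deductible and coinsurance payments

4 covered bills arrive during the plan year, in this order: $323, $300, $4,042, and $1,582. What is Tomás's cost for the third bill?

$404.20

Claim 1 ($323): deductible takes $250, $73 remains; coinsurance $73 × 10% = $7.30. Traveler owes $257.30 (running OOP $257.30).
Claim 2 ($300): 10% coinsurance on $300 = $30. Traveler pays $30; OOP now $287.30.
Claim 3 ($4,042): 10% coinsurance on $4,042 = $404.20. Traveler owes $404.20 (running OOP $691.50).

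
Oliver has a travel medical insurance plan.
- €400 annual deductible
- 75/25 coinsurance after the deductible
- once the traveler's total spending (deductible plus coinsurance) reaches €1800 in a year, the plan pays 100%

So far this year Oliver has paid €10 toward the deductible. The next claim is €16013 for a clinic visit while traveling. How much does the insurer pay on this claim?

€14223

Remaining deductible: €400 − €10 = €390.
The remaining €15623 (= €16013 − €390) moves to coinsurance.
Coinsurance: €15623 × 25% = €3905.75.
That puts the traveler's cost at €390 + €3905.75 = €4295.75 before any cap.
Adding €4295.75 to the €10 already spent would give €4305.75, which exceeds the €1800 cap; the traveler pays just €1800 − €10 = €1790.
Insurer pays the balance: €16013 − €1790 = €14223.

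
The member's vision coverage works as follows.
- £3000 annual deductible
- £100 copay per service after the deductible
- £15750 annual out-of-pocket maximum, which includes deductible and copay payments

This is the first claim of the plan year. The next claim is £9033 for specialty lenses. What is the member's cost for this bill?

Deductible not yet touched, so the first £3000 of the bill goes to the deductible.
After the £3000 deductible portion, £9033 − £3000 = £6033 is subject to the copay.
Copay on this service: £100.
Member responsibility before any cap: £3000 + £100 = £3100.
Total out-of-pocket so far would be £0 + £3100 = £3100, below the £15750 cap — no reduction.

£3100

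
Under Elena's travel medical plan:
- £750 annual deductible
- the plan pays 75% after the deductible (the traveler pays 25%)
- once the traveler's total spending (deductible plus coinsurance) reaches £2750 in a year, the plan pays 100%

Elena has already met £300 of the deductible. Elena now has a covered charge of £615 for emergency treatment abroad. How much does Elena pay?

Remaining deductible: £750 − £300 = £450.
After the £450 deductible portion, £615 − £450 = £165 is subject to coinsurance.
25% of £165 = £41.25 falls to the traveler.
Traveler responsibility before any cap: £450 + £41.25 = £491.25.
Year-to-date out-of-pocket becomes £300 + £491.25 = £791.25, still under the £2750 maximum, so no cap applies.

£491.25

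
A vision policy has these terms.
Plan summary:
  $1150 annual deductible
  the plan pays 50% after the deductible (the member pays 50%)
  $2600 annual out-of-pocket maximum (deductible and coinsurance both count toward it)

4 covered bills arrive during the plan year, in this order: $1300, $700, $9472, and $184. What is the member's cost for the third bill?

Claim 1 ($1300): $1150 to deductible, leaving $150; coinsurance $150 × 50% = $75. Cost to member: $1225. OOP to date $1225.
Claim 2 ($700): deductible already satisfied, so member's share is 50% × $700 = $350. Member pays $350; OOP now $1575.
Claim 3 ($9472): 50% coinsurance on $9472 = $4736. OOP would hit $6311 > $2600, so the cap limits the member to $2600 − $1575 = $1025.

$1025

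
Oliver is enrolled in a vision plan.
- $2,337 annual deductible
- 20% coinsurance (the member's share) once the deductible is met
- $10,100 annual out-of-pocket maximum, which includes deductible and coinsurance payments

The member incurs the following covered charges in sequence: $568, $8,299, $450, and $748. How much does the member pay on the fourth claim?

$149.60

#1 ($568): fully absorbed by the deductible. Member owes $568 (running OOP $568).
#2 ($8,299): $1,769 to deductible, leaving $6,530; 20% of $6,530 = $1,306. Member owes $3,075 (running OOP $3,643).
#3 ($450): deductible met; 20% of $450 = $90. Member owes $90 (running OOP $3,733).
#4 ($748): deductible met; 20% of $748 = $149.60. Cost to member: $149.60. OOP to date $3,882.60.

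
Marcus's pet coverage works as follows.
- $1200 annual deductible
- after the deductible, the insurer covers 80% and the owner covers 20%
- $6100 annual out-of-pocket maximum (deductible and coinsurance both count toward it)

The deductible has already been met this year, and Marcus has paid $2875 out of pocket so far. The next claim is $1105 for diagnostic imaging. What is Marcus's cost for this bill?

The deductible is already satisfied, so the full bill goes to coinsurance.
Coinsurance: $1105 × 20% = $221.
Cumulative spending $2875 + $221 = $3096 stays under the $6100 maximum.

$221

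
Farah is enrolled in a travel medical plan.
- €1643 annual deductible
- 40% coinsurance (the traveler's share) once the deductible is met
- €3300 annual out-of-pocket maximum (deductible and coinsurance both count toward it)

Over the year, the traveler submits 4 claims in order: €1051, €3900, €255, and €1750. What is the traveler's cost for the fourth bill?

Claim 1 (€1051): fully absorbed by the deductible. Cost to traveler: €1051. OOP to date €1051.
Claim 2 (€3900): €592 finishes the deductible; €3308 goes to coinsurance; traveler's 40% is €1323.20. Traveler owes €1915.20 (running OOP €2966.20).
Claim 3 (€255): deductible already satisfied, so traveler's share is 40% × €255 = €102. Cost to traveler: €102. OOP to date €3068.20.
Claim 4 (€1750): deductible met; 40% of €1750 = €700. That would push OOP to €3768.20, over the €3300 cap, so traveler pays €3300 − €3068.20 = €231.80.

€231.80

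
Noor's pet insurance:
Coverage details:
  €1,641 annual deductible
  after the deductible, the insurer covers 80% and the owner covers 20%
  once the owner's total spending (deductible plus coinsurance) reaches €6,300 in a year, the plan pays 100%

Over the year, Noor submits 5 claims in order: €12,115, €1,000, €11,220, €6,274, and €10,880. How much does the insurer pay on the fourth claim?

Claim 1 (€12,115): deductible takes €1,641, €10,474 remains; coinsurance €10,474 × 20% = €2,094.80. Owner owes €3,735.80 (running OOP €3,735.80). Insurer: €12,115 − €3,735.80 = €8,379.20.
Claim 2 (€1,000): 20% coinsurance on €1,000 = €200. Owner pays €200; OOP now €3,935.80. Plan pays €1,000 − €200 = €800.
Claim 3 (€11,220): 20% coinsurance on €11,220 = €2,244. Cost to owner: €2,244. OOP to date €6,179.80. Plan pays €11,220 − €2,244 = €8,976.
Claim 4 (€6,274): 20% coinsurance on €6,274 = €1,254.80. That would push OOP to €7,434.60, over the €6,300 cap, so owner pays €6,300 − €6,179.80 = €120.20. Insurer: €6,274 − €120.20 = €6,153.80.

€6,153.80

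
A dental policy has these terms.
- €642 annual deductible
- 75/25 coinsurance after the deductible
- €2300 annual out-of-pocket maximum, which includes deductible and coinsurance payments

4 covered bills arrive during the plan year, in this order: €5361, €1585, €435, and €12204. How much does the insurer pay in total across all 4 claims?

€17285

#1 (€5361): deductible takes €642, €4719 remains; coinsurance €4719 × 25% = €1179.75. Patient owes €1821.75 (running OOP €1821.75). Plan pays €5361 − €1821.75 = €3539.25.
#2 (€1585): 25% coinsurance on €1585 = €396.25. Cost to patient: €396.25. OOP to date €2218. Plan pays €1585 − €396.25 = €1188.75.
#3 (€435): deductible already satisfied, so patient's share is 25% × €435 = €108.75. That would push OOP to €2326.75, over the €2300 cap, so patient pays €2300 − €2218 = €82. Plan pays €435 − €82 = €353.
#4 (€12204): deductible already satisfied, so patient's share is 25% × €12204 = €3051. OOP would hit €5351 > €2300, so the cap limits the patient to €2300 − €2300 = €0. Insurer: €12204 − €0 = €12204.
Insurer total = bills − patient's total = €19585 − €2300 = €17285.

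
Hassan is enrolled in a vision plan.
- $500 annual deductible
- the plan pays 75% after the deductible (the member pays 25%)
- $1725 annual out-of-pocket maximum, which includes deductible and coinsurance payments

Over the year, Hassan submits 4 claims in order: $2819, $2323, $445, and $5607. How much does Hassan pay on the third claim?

$64.50

Claim 1 — $2819: deductible takes $500, $2319 remains; coinsurance $2319 × 25% = $579.75. Member owes $1079.75 (running OOP $1079.75).
Claim 2 — $2323: deductible already satisfied, so member's share is 25% × $2323 = $580.75. Cost to member: $580.75. OOP to date $1660.50.
Claim 3 — $445: deductible met; 25% of $445 = $111.25. That would push OOP to $1771.75, over the $1725 cap, so member pays $1725 − $1660.50 = $64.50.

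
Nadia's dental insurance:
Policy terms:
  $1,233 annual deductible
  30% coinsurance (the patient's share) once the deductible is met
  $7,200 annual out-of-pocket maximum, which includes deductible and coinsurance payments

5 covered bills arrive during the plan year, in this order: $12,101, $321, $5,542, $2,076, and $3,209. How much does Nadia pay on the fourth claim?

$622.80

Claim 1 ($12,101): $1,233 finishes the deductible; $10,868 goes to coinsurance; 30% of $10,868 = $3,260.40. Cost to patient: $4,493.40. OOP to date $4,493.40.
Claim 2 ($321): 30% coinsurance on $321 = $96.30. Cost to patient: $96.30. OOP to date $4,589.70.
Claim 3 ($5,542): deductible met; 30% of $5,542 = $1,662.60. Cost to patient: $1,662.60. OOP to date $6,252.30.
Claim 4 ($2,076): 30% coinsurance on $2,076 = $622.80. Cost to patient: $622.80. OOP to date $6,875.10.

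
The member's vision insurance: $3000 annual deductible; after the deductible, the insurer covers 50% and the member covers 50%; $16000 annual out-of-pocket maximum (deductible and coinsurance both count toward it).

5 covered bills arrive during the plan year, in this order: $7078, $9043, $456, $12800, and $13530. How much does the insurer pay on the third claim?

$228

Claim 1 — $7078: $3000 to deductible, leaving $4078; coinsurance $4078 × 50% = $2039. Member pays $5039; OOP now $5039. Plan pays $7078 − $5039 = $2039.
Claim 2 — $9043: deductible met; 50% of $9043 = $4521.50. Member owes $4521.50 (running OOP $9560.50). Plan pays $9043 − $4521.50 = $4521.50.
Claim 3 — $456: 50% coinsurance on $456 = $228. Member pays $228; OOP now $9788.50. Plan pays $456 − $228 = $228.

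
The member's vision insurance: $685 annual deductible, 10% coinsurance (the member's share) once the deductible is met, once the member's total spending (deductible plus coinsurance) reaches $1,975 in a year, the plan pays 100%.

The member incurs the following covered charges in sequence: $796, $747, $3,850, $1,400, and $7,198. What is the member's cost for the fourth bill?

Claim 1 ($796): $685 to deductible, leaving $111; 10% of $111 = $11.10. Member pays $696.10; OOP now $696.10.
Claim 2 ($747): 10% coinsurance on $747 = $74.70. Member pays $74.70; OOP now $770.80.
Claim 3 ($3,850): deductible met; 10% of $3,850 = $385. Member pays $385; OOP now $1,155.80.
Claim 4 ($1,400): deductible already satisfied, so member's share is 10% × $1,400 = $140. Cost to member: $140. OOP to date $1,295.80.

$140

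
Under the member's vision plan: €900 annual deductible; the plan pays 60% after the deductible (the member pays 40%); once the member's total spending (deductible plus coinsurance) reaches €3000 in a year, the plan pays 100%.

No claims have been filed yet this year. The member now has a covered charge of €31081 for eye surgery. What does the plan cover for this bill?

The full €900 deductible is still open; €900 of this bill applies to it.
After the €900 deductible portion, €31081 − €900 = €30181 is subject to coinsurance.
Member's 40% share of €30181 is €12072.40.
Member responsibility before any cap: €900 + €12072.40 = €12972.40.
That would bring total out-of-pocket to €12972.40, past the €3000 cap. The member is capped at €3000 − €0 = €3000 on this claim.
The insurer covers the remainder: €31081 − €3000 = €28081.

€28081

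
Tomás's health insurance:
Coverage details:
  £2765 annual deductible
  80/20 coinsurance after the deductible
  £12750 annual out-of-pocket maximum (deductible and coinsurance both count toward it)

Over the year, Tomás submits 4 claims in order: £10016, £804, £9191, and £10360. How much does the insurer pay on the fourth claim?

£8288

Claim 1 (£10016): £2765 to deductible, leaving £7251; patient's 20% is £1450.20. Cost to patient: £4215.20. OOP to date £4215.20. Insurer: £10016 − £4215.20 = £5800.80.
Claim 2 (£804): 20% coinsurance on £804 = £160.80. Cost to patient: £160.80. OOP to date £4376. Plan pays £804 − £160.80 = £643.20.
Claim 3 (£9191): deductible already satisfied, so patient's share is 20% × £9191 = £1838.20. Patient owes £1838.20 (running OOP £6214.20). Plan pays £9191 − £1838.20 = £7352.80.
Claim 4 (£10360): deductible met; 20% of £10360 = £2072. Patient owes £2072 (running OOP £8286.20). Insurer: £10360 − £2072 = £8288.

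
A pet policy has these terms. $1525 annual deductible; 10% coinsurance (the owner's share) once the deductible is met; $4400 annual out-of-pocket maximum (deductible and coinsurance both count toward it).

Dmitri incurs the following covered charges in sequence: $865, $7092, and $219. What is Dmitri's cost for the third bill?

Bill 1, $865: all of it applies to the deductible. Cost to owner: $865. OOP to date $865.
Bill 2, $7092: deductible takes $660, $6432 remains; 10% of $6432 = $643.20. Cost to owner: $1303.20. OOP to date $2168.20.
Bill 3, $219: deductible already satisfied, so owner's share is 10% × $219 = $21.90. Cost to owner: $21.90. OOP to date $2190.10.

$21.90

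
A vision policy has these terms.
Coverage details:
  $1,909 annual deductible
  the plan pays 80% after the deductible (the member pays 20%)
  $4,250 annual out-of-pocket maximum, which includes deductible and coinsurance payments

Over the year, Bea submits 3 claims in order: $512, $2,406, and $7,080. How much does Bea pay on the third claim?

Bill 1, $512: all of it applies to the deductible. Member pays $512; OOP now $512.
Bill 2, $2,406: $1,397 to deductible, leaving $1,009; coinsurance $1,009 × 20% = $201.80. Member owes $1,598.80 (running OOP $2,110.80).
Bill 3, $7,080: 20% coinsurance on $7,080 = $1,416. Member owes $1,416 (running OOP $3,526.80).

$1,416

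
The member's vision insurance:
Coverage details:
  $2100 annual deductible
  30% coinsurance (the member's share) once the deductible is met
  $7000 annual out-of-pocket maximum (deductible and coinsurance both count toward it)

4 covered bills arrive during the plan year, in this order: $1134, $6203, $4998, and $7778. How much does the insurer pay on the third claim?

Claim 1 ($1134): fully absorbed by the deductible. Member owes $1134 (running OOP $1134). Plan pays $1134 − $1134 = $0.
Claim 2 ($6203): deductible takes $966, $5237 remains; 30% of $5237 = $1571.10. Member pays $2537.10; OOP now $3671.10. Insurer: $6203 − $2537.10 = $3665.90.
Claim 3 ($4998): 30% coinsurance on $4998 = $1499.40. Member owes $1499.40 (running OOP $5170.50). Insurer: $4998 − $1499.40 = $3498.60.

$3498.60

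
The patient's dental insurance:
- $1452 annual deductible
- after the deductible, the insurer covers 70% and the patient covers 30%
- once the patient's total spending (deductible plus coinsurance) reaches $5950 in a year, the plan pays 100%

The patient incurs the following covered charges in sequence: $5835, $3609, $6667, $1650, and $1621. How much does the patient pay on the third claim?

Claim 1 ($5835): deductible takes $1452, $4383 remains; 30% of $4383 = $1314.90. Patient owes $2766.90 (running OOP $2766.90).
Claim 2 ($3609): deductible already satisfied, so patient's share is 30% × $3609 = $1082.70. Cost to patient: $1082.70. OOP to date $3849.60.
Claim 3 ($6667): deductible met; 30% of $6667 = $2000.10. Cost to patient: $2000.10. OOP to date $5849.70.

$2000.10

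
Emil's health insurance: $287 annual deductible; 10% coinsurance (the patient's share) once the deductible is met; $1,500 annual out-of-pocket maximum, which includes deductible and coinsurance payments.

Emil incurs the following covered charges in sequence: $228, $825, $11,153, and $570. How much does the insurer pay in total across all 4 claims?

$11,276

Claim 1 — $228: all of it applies to the deductible. Patient owes $228 (running OOP $228). Insurer: $228 − $228 = $0.
Claim 2 — $825: $59 finishes the deductible; $766 goes to coinsurance; coinsurance $766 × 10% = $76.60. Cost to patient: $135.60. OOP to date $363.60. Insurer: $825 − $135.60 = $689.40.
Claim 3 — $11,153: deductible met; 10% of $11,153 = $1,115.30. Patient owes $1,115.30 (running OOP $1,478.90). Insurer: $11,153 − $1,115.30 = $10,037.70.
Claim 4 — $570: 10% coinsurance on $570 = $57. That would push OOP to $1,535.90, over the $1,500 cap, so patient pays $1,500 − $1,478.90 = $21.10. Plan pays $570 − $21.10 = $548.90.
Insurer total: $0 + $689.40 + $10,037.70 + $548.90 = $11,276.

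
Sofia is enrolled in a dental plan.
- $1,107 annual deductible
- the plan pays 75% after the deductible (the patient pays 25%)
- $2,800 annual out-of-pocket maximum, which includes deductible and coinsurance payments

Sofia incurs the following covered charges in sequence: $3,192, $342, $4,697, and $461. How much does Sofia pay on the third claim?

Claim 1 — $3,192: $1,107 finishes the deductible; $2,085 goes to coinsurance; 25% of $2,085 = $521.25. Cost to patient: $1,628.25. OOP to date $1,628.25.
Claim 2 — $342: deductible met; 25% of $342 = $85.50. Patient owes $85.50 (running OOP $1,713.75).
Claim 3 — $4,697: deductible already satisfied, so patient's share is 25% × $4,697 = $1,174.25. OOP would hit $2,888 > $2,800, so the cap limits the patient to $2,800 − $1,713.75 = $1,086.25.

$1,086.25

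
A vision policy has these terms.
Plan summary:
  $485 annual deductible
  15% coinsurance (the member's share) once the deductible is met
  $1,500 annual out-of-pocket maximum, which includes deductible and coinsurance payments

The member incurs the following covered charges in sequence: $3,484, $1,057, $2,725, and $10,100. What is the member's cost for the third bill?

Bill 1, $3,484: $485 to deductible, leaving $2,999; coinsurance $2,999 × 15% = $449.85. Cost to member: $934.85. OOP to date $934.85.
Bill 2, $1,057: 15% coinsurance on $1,057 = $158.55. Member owes $158.55 (running OOP $1,093.40).
Bill 3, $2,725: 15% coinsurance on $2,725 = $408.75. OOP would hit $1,502.15 > $1,500, so the cap limits the member to $1,500 − $1,093.40 = $406.60.

$406.60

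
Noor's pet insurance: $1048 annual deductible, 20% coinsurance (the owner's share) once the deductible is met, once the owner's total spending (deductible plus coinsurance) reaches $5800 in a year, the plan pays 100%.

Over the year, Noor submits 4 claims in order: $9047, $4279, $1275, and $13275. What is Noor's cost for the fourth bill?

Bill 1, $9047: $1048 to deductible, leaving $7999; coinsurance $7999 × 20% = $1599.80. Owner owes $2647.80 (running OOP $2647.80).
Bill 2, $4279: deductible already satisfied, so owner's share is 20% × $4279 = $855.80. Owner pays $855.80; OOP now $3503.60.
Bill 3, $1275: deductible already satisfied, so owner's share is 20% × $1275 = $255. Cost to owner: $255. OOP to date $3758.60.
Bill 4, $13275: deductible already satisfied, so owner's share is 20% × $13275 = $2655. Adding that to $3758.60 gives $6413.60, past the $5800 cap; owner pays only $5800 − $3758.60 = $2041.40.

$2041.40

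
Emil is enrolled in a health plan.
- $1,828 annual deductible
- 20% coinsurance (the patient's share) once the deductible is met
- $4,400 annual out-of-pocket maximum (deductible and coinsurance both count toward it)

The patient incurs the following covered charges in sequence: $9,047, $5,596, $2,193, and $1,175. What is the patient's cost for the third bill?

$9

Bill 1, $9,047: deductible takes $1,828, $7,219 remains; patient's 20% is $1,443.80. Cost to patient: $3,271.80. OOP to date $3,271.80.
Bill 2, $5,596: 20% coinsurance on $5,596 = $1,119.20. Cost to patient: $1,119.20. OOP to date $4,391.
Bill 3, $2,193: deductible met; 20% of $2,193 = $438.60. OOP would hit $4,829.60 > $4,400, so the cap limits the patient to $4,400 − $4,391 = $9.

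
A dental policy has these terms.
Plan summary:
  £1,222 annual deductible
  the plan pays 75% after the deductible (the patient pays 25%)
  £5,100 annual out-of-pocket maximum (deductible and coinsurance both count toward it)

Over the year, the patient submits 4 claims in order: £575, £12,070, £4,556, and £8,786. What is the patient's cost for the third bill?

£1,022.25

Claim 1 (£575): fully absorbed by the deductible. Cost to patient: £575. OOP to date £575.
Claim 2 (£12,070): £647 finishes the deductible; £11,423 goes to coinsurance; 25% of £11,423 = £2,855.75. Patient owes £3,502.75 (running OOP £4,077.75).
Claim 3 (£4,556): 25% coinsurance on £4,556 = £1,139. That would push OOP to £5,216.75, over the £5,100 cap, so patient pays £5,100 − £4,077.75 = £1,022.25.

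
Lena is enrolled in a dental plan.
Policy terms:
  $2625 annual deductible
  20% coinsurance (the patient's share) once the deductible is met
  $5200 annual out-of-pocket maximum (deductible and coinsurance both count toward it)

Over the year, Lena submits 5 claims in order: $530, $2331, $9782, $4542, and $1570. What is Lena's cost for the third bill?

$1956.40

#1 ($530): fully absorbed by the deductible. Cost to patient: $530. OOP to date $530.
#2 ($2331): $2095 finishes the deductible; $236 goes to coinsurance; patient's 20% is $47.20. Patient owes $2142.20 (running OOP $2672.20).
#3 ($9782): deductible already satisfied, so patient's share is 20% × $9782 = $1956.40. Patient owes $1956.40 (running OOP $4628.60).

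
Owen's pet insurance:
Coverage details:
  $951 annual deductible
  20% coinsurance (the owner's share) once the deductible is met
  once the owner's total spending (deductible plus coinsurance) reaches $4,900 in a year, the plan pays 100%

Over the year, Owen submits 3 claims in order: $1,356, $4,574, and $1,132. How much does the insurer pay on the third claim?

Claim 1 ($1,356): $951 finishes the deductible; $405 goes to coinsurance; owner's 20% is $81. Owner owes $1,032 (running OOP $1,032). Plan pays $1,356 − $1,032 = $324.
Claim 2 ($4,574): 20% coinsurance on $4,574 = $914.80. Owner owes $914.80 (running OOP $1,946.80). Insurer: $4,574 − $914.80 = $3,659.20.
Claim 3 ($1,132): 20% coinsurance on $1,132 = $226.40. Cost to owner: $226.40. OOP to date $2,173.20. Plan pays $1,132 − $226.40 = $905.60.

$905.60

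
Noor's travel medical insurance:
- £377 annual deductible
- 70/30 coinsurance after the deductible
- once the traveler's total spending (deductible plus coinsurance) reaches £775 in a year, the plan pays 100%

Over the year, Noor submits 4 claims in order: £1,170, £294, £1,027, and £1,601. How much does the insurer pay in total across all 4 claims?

£3,317

Claim 1 (£1,170): £377 to deductible, leaving £793; traveler's 30% is £237.90. Traveler owes £614.90 (running OOP £614.90). Insurer: £1,170 − £614.90 = £555.10.
Claim 2 (£294): deductible already satisfied, so traveler's share is 30% × £294 = £88.20. Traveler pays £88.20; OOP now £703.10. Insurer: £294 − £88.20 = £205.80.
Claim 3 (£1,027): deductible already satisfied, so traveler's share is 30% × £1,027 = £308.10. Adding that to £703.10 gives £1,011.20, past the £775 cap; traveler pays only £775 − £703.10 = £71.90. Plan pays £1,027 − £71.90 = £955.10.
Claim 4 (£1,601): 30% coinsurance on £1,601 = £480.30. Adding that to £775 gives £1,255.30, past the £775 cap; traveler pays only £775 − £775 = £0. Plan pays £1,601 − £0 = £1,601.
Insurer total = bills − traveler's total = £4,092 − £775 = £3,317.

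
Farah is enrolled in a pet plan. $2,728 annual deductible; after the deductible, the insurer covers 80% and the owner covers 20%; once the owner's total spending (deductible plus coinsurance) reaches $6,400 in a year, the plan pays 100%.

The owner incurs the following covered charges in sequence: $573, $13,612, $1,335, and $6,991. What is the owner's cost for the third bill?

Claim 1 — $573: all of it applies to the deductible. Owner owes $573 (running OOP $573).
Claim 2 — $13,612: $2,155 finishes the deductible; $11,457 goes to coinsurance; 20% of $11,457 = $2,291.40. Cost to owner: $4,446.40. OOP to date $5,019.40.
Claim 3 — $1,335: deductible already satisfied, so owner's share is 20% × $1,335 = $267. Owner pays $267; OOP now $5,286.40.

$267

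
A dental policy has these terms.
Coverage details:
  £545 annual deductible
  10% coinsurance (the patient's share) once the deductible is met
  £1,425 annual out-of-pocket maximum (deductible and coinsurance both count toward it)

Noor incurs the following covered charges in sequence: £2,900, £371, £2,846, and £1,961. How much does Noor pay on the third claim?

Claim 1 (£2,900): deductible takes £545, £2,355 remains; coinsurance £2,355 × 10% = £235.50. Cost to patient: £780.50. OOP to date £780.50.
Claim 2 (£371): deductible met; 10% of £371 = £37.10. Cost to patient: £37.10. OOP to date £817.60.
Claim 3 (£2,846): 10% coinsurance on £2,846 = £284.60. Cost to patient: £284.60. OOP to date £1,102.20.

£284.60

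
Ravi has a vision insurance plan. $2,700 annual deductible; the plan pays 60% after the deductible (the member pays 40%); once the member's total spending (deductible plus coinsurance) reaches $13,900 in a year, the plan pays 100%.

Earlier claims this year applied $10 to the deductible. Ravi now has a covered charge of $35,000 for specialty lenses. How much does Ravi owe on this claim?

$10 of the $2,700 deductible is already met, leaving $2,690.
That leaves $35,000 − $2,690 = $32,310 for coinsurance.
40% of $32,310 = $12,924 falls to the member.
So the member owes $2,690 + $12,924 = $15,614 before any cap.
That would bring total out-of-pocket to $15,624, past the $13,900 cap. The member is capped at $13,900 − $10 = $13,890 on this claim.

$13,890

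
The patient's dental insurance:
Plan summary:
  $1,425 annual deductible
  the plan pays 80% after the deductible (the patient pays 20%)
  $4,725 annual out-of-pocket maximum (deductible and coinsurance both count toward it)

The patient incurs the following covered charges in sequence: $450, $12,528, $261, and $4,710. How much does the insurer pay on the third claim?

Bill 1, $450: entire amount goes to the deductible. Cost to patient: $450. OOP to date $450. Plan pays $450 − $450 = $0.
Bill 2, $12,528: deductible takes $975, $11,553 remains; patient's 20% is $2,310.60. Patient owes $3,285.60 (running OOP $3,735.60). Insurer: $12,528 − $3,285.60 = $9,242.40.
Bill 3, $261: deductible met; 20% of $261 = $52.20. Patient pays $52.20; OOP now $3,787.80. Insurer: $261 − $52.20 = $208.80.

$208.80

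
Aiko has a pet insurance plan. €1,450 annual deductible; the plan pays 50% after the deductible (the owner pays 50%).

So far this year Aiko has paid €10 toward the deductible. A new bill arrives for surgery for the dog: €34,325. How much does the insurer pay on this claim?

€16,442.50

Remaining deductible: €1,450 − €10 = €1,440.
The remaining €32,885 (= €34,325 − €1,440) moves to coinsurance.
50% of €32,885 = €16,442.50 falls to the owner.
So the owner owes €1,440 + €16,442.50 = €17,882.50.
The insurer covers the remainder: €34,325 − €17,882.50 = €16,442.50.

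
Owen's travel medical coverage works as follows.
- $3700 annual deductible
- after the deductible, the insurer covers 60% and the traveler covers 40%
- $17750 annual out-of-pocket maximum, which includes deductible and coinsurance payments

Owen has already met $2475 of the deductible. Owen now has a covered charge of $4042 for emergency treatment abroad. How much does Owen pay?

$2475 of the $3700 deductible is already met, leaving $1225.
That leaves $4042 − $1225 = $2817 for coinsurance.
40% of $2817 = $1126.80 falls to the traveler.
So the traveler owes $1225 + $1126.80 = $2351.80 before any cap.
Total out-of-pocket so far would be $2475 + $2351.80 = $4826.80, below the $17750 cap — no reduction.

$2351.80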